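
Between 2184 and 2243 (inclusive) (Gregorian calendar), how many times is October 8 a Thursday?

Track October 8's weekday year by year (advancing +1, or +2 across a Feb 29):
  2184: Fri  2185: Sat (+1)  2186: Sun (+1)  2187: Mon (+1)  2188: Wed (+2)
  2189: Thu (+1) ✓  2190: Fri (+1)  2191: Sat (+1)  2192: Mon (+2)  2193: Tue (+1)
  2194: Wed (+1)  2195: Thu (+1) ✓  2196: Sat (+2)  2197: Sun (+1)  … (32 more years) …
  2230: Fri (+1)  2231: Sat (+1)  2232: Mon (+2)  2233: Tue (+1)  2234: Wed (+1)
  2235: Thu (+1) ✓  2236: Sat (+2)  2237: Sun (+1)  2238: Mon (+1)  2239: Tue (+1)
  2240: Thu (+2) ✓  2241: Fri (+1)  2242: Sat (+1)  2243: Sun (+1)
Thursday years: 2189, 2195, 2201, 2207, 2212, 2218, 2229, 2235, 2240 — 9 in total.

9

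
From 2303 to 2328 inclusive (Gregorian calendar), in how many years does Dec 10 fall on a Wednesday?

3

Track Dec 10's weekday year by year (advancing +1, or +2 across a Feb 29):
  2303: Thu  2304: Sat (+2)  2305: Sun (+1)  2306: Mon (+1)  2307: Tue (+1)
  2308: Thu (+2)  2309: Fri (+1)  2310: Sat (+1)  2311: Sun (+1)  2312: Tue (+2)
  2313: Wed (+1) ✓  2314: Thu (+1)  2315: Fri (+1)  2316: Sun (+2)  2317: Mon (+1)
  2318: Tue (+1)  2319: Wed (+1) ✓  2320: Fri (+2)  2321: Sat (+1)  2322: Sun (+1)
  2323: Mon (+1)  2324: Wed (+2) ✓  2325: Thu (+1)  2326: Fri (+1)  2327: Sat (+1)
  2328: Mon (+2)
Wednesday years: 2313, 2319, 2324 — 3 in total.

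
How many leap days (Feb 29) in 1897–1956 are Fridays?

Leap years in 1897–1956: 14 of them.
Feb 29 weekday advances by 5 (mod 7) from one leap year to the next four years later (or differs when a century non-leap intervenes).
Leap-day weekdays: 1904:Mon 1908:Sat 1912:Thu 1916:Tue 1920:Sun 1924:Fri✓ 1928:Wed 1932:Mon 1936:Sat 1940:Thu 1944:Tue 1948:Sun 1952:Fri✓ 1956:Wed
Friday: 1924, 1952 → 2.

2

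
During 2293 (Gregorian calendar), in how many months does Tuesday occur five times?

A month of length L has five Tuesdays iff its first Tuesday is on day ≤ L−28 (so day 1–3 in a 31-day month, 1–2 in a 30-day month, day 1 in a leap February).
Checking each month of 2293: Jan starts Sun (31d) ✓; Feb starts Wed (28d); Mar starts Wed (31d); Apr starts Sat (30d); May starts Mon (31d) ✓; Jun starts Thu (30d); Jul starts Sat (31d); Aug starts Tue (31d) ✓; Sep starts Fri (30d); Oct starts Sun (31d) ✓; Nov starts Wed (30d); Dec starts Fri (31d).
Five-Tuesday months: January, May, August, October → 4.

4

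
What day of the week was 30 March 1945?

Friday

January 1, 1945 is a Monday.
March 30 is day 89 of the year, i.e. 88 days after Jan 1.
88 mod 7 = 4, so advance 4 weekdays from Monday: Friday.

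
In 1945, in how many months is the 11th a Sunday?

Check the 11th of each month of 1945: Jan 11: Thu, Feb 11: Sun, Mar 11: Sun, Apr 11: Wed, May 11: Fri, Jun 11: Mon, Jul 11: Wed, Aug 11: Sat, Sep 11: Tue, Oct 11: Thu, Nov 11: Sun, Dec 11: Tue.
Sunday occurs in February, March, November — 3 months.

3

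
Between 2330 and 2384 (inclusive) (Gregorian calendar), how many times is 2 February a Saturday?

Track 2 February's weekday year by year (advancing +1, or +2 across a Feb 29):
  2330: Sun  2331: Mon (+1)  2332: Tue (+1)  2333: Thu (+2)  2334: Fri (+1)
  2335: Sat (+1) ✓  2336: Sun (+1)  2337: Tue (+2)  2338: Wed (+1)  2339: Thu (+1)
  2340: Fri (+1)  2341: Sun (+2)  2342: Mon (+1)  2343: Tue (+1)  … (27 more years) …
  2371: Tue (+1)  2372: Wed (+1)  2373: Fri (+2)  2374: Sat (+1) ✓  2375: Sun (+1)
  2376: Mon (+1)  2377: Wed (+2)  2378: Thu (+1)  2379: Fri (+1)  2380: Sat (+1) ✓
  2381: Mon (+2)  2382: Tue (+1)  2383: Wed (+1)  2384: Thu (+1)
Saturday years: 2335, 2346, 2352, 2357, 2363, 2374, 2380 — 7 in total.

7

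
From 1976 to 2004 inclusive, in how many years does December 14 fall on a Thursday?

Track December 14's weekday year by year (advancing +1, or +2 across a Feb 29):
  1976: Tue  1977: Wed (+1)  1978: Thu (+1) ✓  1979: Fri (+1)  1980: Sun (+2)
  1981: Mon (+1)  1982: Tue (+1)  1983: Wed (+1)  1984: Fri (+2)  1985: Sat (+1)
  1986: Sun (+1)  1987: Mon (+1)  1988: Wed (+2)  1989: Thu (+1) ✓  1990: Fri (+1)
  1991: Sat (+1)  1992: Mon (+2)  1993: Tue (+1)  1994: Wed (+1)  1995: Thu (+1) ✓
  1996: Sat (+2)  1997: Sun (+1)  1998: Mon (+1)  1999: Tue (+1)  2000: Thu (+2) ✓
  2001: Fri (+1)  2002: Sat (+1)  2003: Sun (+1)  2004: Tue (+2)
Thursday years: 1978, 1989, 1995, 2000 — 4 in total.

4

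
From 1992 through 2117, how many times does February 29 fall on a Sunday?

4

Leap years in 1992–2117: 31 of them.
Feb 29 weekday advances by 5 (mod 7) from one leap year to the next four years later (or differs when a century non-leap intervenes).
Leap-day weekdays: 1992:Sat 1996:Thu 2000:Tue 2004:Sun✓ 2008:Fri 2012:Wed 2016:Mon 2020:Sat 2024:Thu 2028:Tue 2032:Sun✓ 2036:Fri 2040:Wed …(5 more)… 2064:Fri 2068:Wed 2072:Mon 2076:Sat 2080:Thu 2084:Tue 2088:Sun✓ 2092:Fri 2096:Wed 2104:Fri 2108:Wed 2112:Mon 2116:Sat
Sunday: 2004, 2032, 2060, 2088 → 4.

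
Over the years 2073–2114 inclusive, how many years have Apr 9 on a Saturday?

6

Track Apr 9's weekday year by year (advancing +1, or +2 across a Feb 29):
  2073: Sun  2074: Mon (+1)  2075: Tue (+1)  2076: Thu (+2)  2077: Fri (+1)
  2078: Sat (+1) ✓  2079: Sun (+1)  2080: Tue (+2)  2081: Wed (+1)  2082: Thu (+1)
  2083: Fri (+1)  2084: Sun (+2)  2085: Mon (+1)  2086: Tue (+1)  … (14 more years) …
  2101: Sat (+1) ✓  2102: Sun (+1)  2103: Mon (+1)  2104: Wed (+2)  2105: Thu (+1)
  2106: Fri (+1)  2107: Sat (+1) ✓  2108: Mon (+2)  2109: Tue (+1)  2110: Wed (+1)
  2111: Thu (+1)  2112: Sat (+2) ✓  2113: Sun (+1)  2114: Mon (+1)
Saturday years: 2078, 2089, 2095, 2101, 2107, 2112 — 6 in total.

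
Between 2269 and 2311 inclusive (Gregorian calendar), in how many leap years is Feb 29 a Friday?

1

Leap years in 2269–2311: 9 of them.
Feb 29 weekday advances by 5 (mod 7) from one leap year to the next four years later (or differs when a century non-leap intervenes).
Leap-day weekdays: 2272:Thu 2276:Tue 2280:Sun 2284:Fri✓ 2288:Wed 2292:Mon 2296:Sat 2304:Mon 2308:Sat
Friday: 2284 → 1.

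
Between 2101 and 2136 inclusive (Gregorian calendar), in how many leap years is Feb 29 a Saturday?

Leap years in 2101–2136: 9 of them.
Feb 29 weekday advances by 5 (mod 7) from one leap year to the next four years later (or differs when a century non-leap intervenes).
Leap-day weekdays: 2104:Fri 2108:Wed 2112:Mon 2116:Sat✓ 2120:Thu 2124:Tue 2128:Sun 2132:Fri 2136:Wed
Saturday: 2116 → 1.

1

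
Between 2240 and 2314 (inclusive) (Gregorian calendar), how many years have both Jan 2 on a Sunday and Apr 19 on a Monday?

Check each year's weekday for Jan 2 and Apr 19:
  2240: Thu/Sun  2241: Sat/Mon  2242: Sun/Tue  2243: Mon/Wed  2244: Tue/Fri  2245: Thu/Sat  2246: Fri/Sun  2247: Sat/Mon  2248: Sun/Wed  2249: Tue/Thu  2250: Wed/Fri  2251: Thu/Sat  2252: Fri/Mon  2253: Sun/Tue  …(47 more)…  2301: Wed/Fri  2302: Thu/Sat  2303: Fri/Sun  2304: Sat/Tue  2305: Mon/Wed  2306: Tue/Thu  2307: Wed/Fri  2308: Thu/Sun  2309: Sat/Mon  2310: Sun/Tue  2311: Mon/Wed  2312: Tue/Fri  2313: Thu/Sat  2314: Fri/Sun
Both conditions hold in: no year — 0.

0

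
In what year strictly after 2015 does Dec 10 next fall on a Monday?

From one year to the next, a fixed date's weekday advances by 1, or by 2 when a Feb 29 lies between the two dates.
2015: December 10 is Thursday.
2016: Saturday (+2)
2017: Sunday (+1)
2018: Monday (+1)
Dec 10 falls on a Monday in 2018.

2018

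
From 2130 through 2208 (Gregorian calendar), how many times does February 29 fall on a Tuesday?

2

Leap years in 2130–2208: 19 of them.
Feb 29 weekday advances by 5 (mod 7) from one leap year to the next four years later (or differs when a century non-leap intervenes).
Leap-day weekdays: 2132:Fri 2136:Wed 2140:Mon 2144:Sat 2148:Thu 2152:Tue✓ 2156:Sun 2160:Fri 2164:Wed 2168:Mon 2172:Sat 2176:Thu 2180:Tue✓ 2184:Sun 2188:Fri 2192:Wed 2196:Mon 2204:Wed 2208:Mon
Tuesday: 2152, 2180 → 2.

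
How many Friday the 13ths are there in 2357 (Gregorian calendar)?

2

Check the 13th of each month of 2357: Jan 13: Sun, Feb 13: Wed, Mar 13: Wed, Apr 13: Sat, May 13: Mon, Jun 13: Thu, Jul 13: Sat, Aug 13: Tue, Sep 13: Fri, Oct 13: Sun, Nov 13: Wed, Dec 13: Fri.
Friday occurs in September, December — 2 months.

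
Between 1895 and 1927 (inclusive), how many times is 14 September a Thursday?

Track 14 September's weekday year by year (advancing +1, or +2 across a Feb 29):
  1895: Sat  1896: Mon (+2)  1897: Tue (+1)  1898: Wed (+1)  1899: Thu (+1) ✓
  1900: Fri (+1)  1901: Sat (+1)  1902: Sun (+1)  1903: Mon (+1)  1904: Wed (+2)
  1905: Thu (+1) ✓  1906: Fri (+1)  1907: Sat (+1)  1908: Mon (+2)  … (5 more years) …
  1914: Mon (+1)  1915: Tue (+1)  1916: Thu (+2) ✓  1917: Fri (+1)  1918: Sat (+1)
  1919: Sun (+1)  1920: Tue (+2)  1921: Wed (+1)  1922: Thu (+1) ✓  1923: Fri (+1)
  1924: Sun (+2)  1925: Mon (+1)  1926: Tue (+1)  1927: Wed (+1)
Thursday years: 1899, 1905, 1911, 1916, 1922 — 5 in total.

5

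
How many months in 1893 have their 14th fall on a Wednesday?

Check the 14th of each month of 1893: Jan 14: Sat, Feb 14: Tue, Mar 14: Tue, Apr 14: Fri, May 14: Sun, Jun 14: Wed, Jul 14: Fri, Aug 14: Mon, Sep 14: Thu, Oct 14: Sat, Nov 14: Tue, Dec 14: Thu.
Wednesday occurs in June — 1 month.

1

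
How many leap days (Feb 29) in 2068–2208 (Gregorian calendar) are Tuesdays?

4

Leap years in 2068–2208: 34 of them.
Feb 29 weekday advances by 5 (mod 7) from one leap year to the next four years later (or differs when a century non-leap intervenes).
Leap-day weekdays: 2068:Wed 2072:Mon 2076:Sat 2080:Thu 2084:Tue✓ 2088:Sun 2092:Fri 2096:Wed 2104:Fri 2108:Wed 2112:Mon 2116:Sat 2120:Thu …(8 more)… 2156:Sun 2160:Fri 2164:Wed 2168:Mon 2172:Sat 2176:Thu 2180:Tue✓ 2184:Sun 2188:Fri 2192:Wed 2196:Mon 2204:Wed 2208:Mon
Tuesday: 2084, 2124, 2152, 2180 → 4.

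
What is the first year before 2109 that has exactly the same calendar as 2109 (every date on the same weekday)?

2097

Two years share a calendar iff Jan 1 falls on the same weekday and both are leap or both are common. 2109: Jan 1 is Tuesday, common year.
2108: Jan 1 Sunday, leap
2107: Jan 1 Saturday, common
2106: Jan 1 Friday, common
2105: Jan 1 Thursday, common
2104: Jan 1 Tuesday, leap
2103: Jan 1 Monday, common
2102: Jan 1 Sunday, common
2101: Jan 1 Saturday, common
2100: Jan 1 Friday, common
2099: Jan 1 Thursday, common
2098: Jan 1 Wednesday, common
2097: Jan 1 Tuesday, common
2097 matches on both conditions.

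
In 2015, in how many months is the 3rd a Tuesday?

3

Check the 3rd of each month of 2015: Jan 3: Sat, Feb 3: Tue, Mar 3: Tue, Apr 3: Fri, May 3: Sun, Jun 3: Wed, Jul 3: Fri, Aug 3: Mon, Sep 3: Thu, Oct 3: Sat, Nov 3: Tue, Dec 3: Thu.
Tuesday occurs in February, March, November — 3 months.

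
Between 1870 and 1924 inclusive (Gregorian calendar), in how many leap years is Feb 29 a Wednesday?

Leap years in 1870–1924: 13 of them.
Feb 29 weekday advances by 5 (mod 7) from one leap year to the next four years later (or differs when a century non-leap intervenes).
Leap-day weekdays: 1872:Thu 1876:Tue 1880:Sun 1884:Fri 1888:Wed✓ 1892:Mon 1896:Sat 1904:Mon 1908:Sat 1912:Thu 1916:Tue 1920:Sun 1924:Fri
Wednesday: 1888 → 1.

1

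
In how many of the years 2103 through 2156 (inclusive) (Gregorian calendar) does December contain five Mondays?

December has 31 days; it has five Mondays when Monday falls among the first (month-length − 28) days — i.e. when December 1 is one of Monday/Sunday/Saturday.
December 1 by year: 2103:Sat✓ 2104:Mon✓ 2105:Tue 2106:Wed 2107:Thu 2108:Sat✓ 2109:Sun✓ 2110:Mon✓ 2111:Tue 2112:Thu 2113:Fri 2114:Sat✓ 2115:Sun✓ 2116:Tue 2117:Wed …(24 more)… 2142:Sat✓ 2143:Sun✓ 2144:Tue 2145:Wed 2146:Thu 2147:Fri 2148:Sun✓ 2149:Mon✓ 2150:Tue 2151:Wed 2152:Fri 2153:Sat✓ 2154:Sun✓ 2155:Mon✓ 2156:Wed
Years with five Mondays: 2103, 2104, 2108, 2109, 2110, 2114, 2115, 2120, 2121, 2125, 2126, 2127, 2131, 2132, 2136, 2137, 2138, 2142, 2143, 2148, 2149, 2153, 2154, 2155 → 24.

24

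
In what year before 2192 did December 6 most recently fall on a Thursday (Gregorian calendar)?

From one year to the next, a fixed date's weekday advances by 1, or by 2 when a Feb 29 lies between the two dates.
2192: December 6 is Thursday.
2191: Tuesday (−2)
2190: Monday (−1)
2189: Sunday (−1)
2188: Saturday (−1)
2187: Thursday (−2)
December 6 falls on a Thursday in 2187.

2187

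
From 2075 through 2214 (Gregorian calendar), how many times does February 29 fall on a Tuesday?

4

Leap years in 2075–2214: 33 of them.
Feb 29 weekday advances by 5 (mod 7) from one leap year to the next four years later (or differs when a century non-leap intervenes).
Leap-day weekdays: 2076:Sat 2080:Thu 2084:Tue✓ 2088:Sun 2092:Fri 2096:Wed 2104:Fri 2108:Wed 2112:Mon 2116:Sat 2120:Thu 2124:Tue✓ 2128:Sun …(7 more)… 2160:Fri 2164:Wed 2168:Mon 2172:Sat 2176:Thu 2180:Tue✓ 2184:Sun 2188:Fri 2192:Wed 2196:Mon 2204:Wed 2208:Mon 2212:Sat
Tuesday: 2084, 2124, 2152, 2180 → 4.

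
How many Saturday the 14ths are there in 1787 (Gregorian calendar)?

2

Check the 14th of each month of 1787: Jan 14: Sun, Feb 14: Wed, Mar 14: Wed, Apr 14: Sat, May 14: Mon, Jun 14: Thu, Jul 14: Sat, Aug 14: Tue, Sep 14: Fri, Oct 14: Sun, Nov 14: Wed, Dec 14: Fri.
Saturday occurs in April, July — 2 months.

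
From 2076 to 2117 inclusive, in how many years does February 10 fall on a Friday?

Track February 10's weekday year by year (advancing +1, or +2 across a Feb 29):
  2076: Mon  2077: Wed (+2)  2078: Thu (+1)  2079: Fri (+1) ✓  2080: Sat (+1)
  2081: Mon (+2)  2082: Tue (+1)  2083: Wed (+1)  2084: Thu (+1)  2085: Sat (+2)
  2086: Sun (+1)  2087: Mon (+1)  2088: Tue (+1)  2089: Thu (+2)  … (14 more years) …
  2104: Sun (+1)  2105: Tue (+2)  2106: Wed (+1)  2107: Thu (+1)  2108: Fri (+1) ✓
  2109: Sun (+2)  2110: Mon (+1)  2111: Tue (+1)  2112: Wed (+1)  2113: Fri (+2) ✓
  2114: Sat (+1)  2115: Sun (+1)  2116: Mon (+1)  2117: Wed (+2)
Friday years: 2079, 2090, 2096, 2102, 2108, 2113 — 6 in total.

6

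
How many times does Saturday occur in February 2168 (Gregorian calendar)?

4

February 2168 has 29 days and begins on Monday.
The first Saturday is February 6.
Saturdays fall on 6, 13, 20, 27 — that's 4.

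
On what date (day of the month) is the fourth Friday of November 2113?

24

November 1, 2113 is a Wednesday, so the first Friday is the 3rd.
The fourth Friday is 3 + 21 = 24.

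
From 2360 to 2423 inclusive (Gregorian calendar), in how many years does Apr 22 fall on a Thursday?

9

Track Apr 22's weekday year by year (advancing +1, or +2 across a Feb 29):
  2360: Fri  2361: Sat (+1)  2362: Sun (+1)  2363: Mon (+1)  2364: Wed (+2)
  2365: Thu (+1) ✓  2366: Fri (+1)  2367: Sat (+1)  2368: Mon (+2)  2369: Tue (+1)
  2370: Wed (+1)  2371: Thu (+1) ✓  2372: Sat (+2)  2373: Sun (+1)  … (36 more years) …
  2410: Thu (+1) ✓  2411: Fri (+1)  2412: Sun (+2)  2413: Mon (+1)  2414: Tue (+1)
  2415: Wed (+1)  2416: Fri (+2)  2417: Sat (+1)  2418: Sun (+1)  2419: Mon (+1)
  2420: Wed (+2)  2421: Thu (+1) ✓  2422: Fri (+1)  2423: Sat (+1)
Thursday years: 2365, 2371, 2376, 2382, 2393, 2399, 2404, 2410, 2421 — 9 in total.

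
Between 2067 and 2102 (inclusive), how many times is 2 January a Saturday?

5

Track 2 January's weekday year by year (advancing +1, or +2 across a Feb 29):
  2067: Sun  2068: Mon (+1)  2069: Wed (+2)  2070: Thu (+1)  2071: Fri (+1)
  2072: Sat (+1) ✓  2073: Mon (+2)  2074: Tue (+1)  2075: Wed (+1)  2076: Thu (+1)
  2077: Sat (+2) ✓  2078: Sun (+1)  2079: Mon (+1)  2080: Tue (+1)  … (8 more years) …
  2089: Sun (+2)  2090: Mon (+1)  2091: Tue (+1)  2092: Wed (+1)  2093: Fri (+2)
  2094: Sat (+1) ✓  2095: Sun (+1)  2096: Mon (+1)  2097: Wed (+2)  2098: Thu (+1)
  2099: Fri (+1)  2100: Sat (+1) ✓  2101: Sun (+1)  2102: Mon (+1)
Saturday years: 2072, 2077, 2083, 2094, 2100 — 5 in total.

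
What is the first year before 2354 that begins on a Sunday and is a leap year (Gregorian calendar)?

2328

Jan 1 advances by 2 weekdays after a leap year and by 1 after a common year.
2354: Jan 1 is Friday.
2353: Thursday
2352: Tuesday (leap)
2351: Monday
2350: Sunday
2349: Saturday
2348: Thursday (leap)
2347: Wednesday
2346: Tuesday
2345: Monday
2344: Saturday (leap)
2343: Friday
2342: Thursday
2341: Wednesday
2340: Monday (leap)
2339: Sunday
2338: Saturday
2337: Friday
2336: Wednesday (leap)
2335: Tuesday
2334: Monday
2333: Sunday
2332: Friday (leap)
2331: Thursday
2330: Wednesday
2329: Tuesday
2328: Sunday (leap)
2328 begins on a Sunday and is a leap year.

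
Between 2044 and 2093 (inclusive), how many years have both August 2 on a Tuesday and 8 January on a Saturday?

Check each year's weekday for August 2 and 8 January:
  2044: Tue/Fri  2045: Wed/Sun  2046: Thu/Mon  2047: Fri/Tue  2048: Sun/Wed  2049: Mon/Fri  2050: Tue/Sat ✓  2051: Wed/Sun  2052: Fri/Mon  2053: Sat/Wed  2054: Sun/Thu  2055: Mon/Fri  2056: Wed/Sat  2057: Thu/Mon  …(22 more)…  2080: Fri/Mon  2081: Sat/Wed  2082: Sun/Thu  2083: Mon/Fri  2084: Wed/Sat  2085: Thu/Mon  2086: Fri/Tue  2087: Sat/Wed  2088: Mon/Thu  2089: Tue/Sat ✓  2090: Wed/Sun  2091: Thu/Mon  2092: Sat/Tue  2093: Sun/Thu
Both conditions hold in: 2050, 2061, 2067, 2078, 2089 — 5.

5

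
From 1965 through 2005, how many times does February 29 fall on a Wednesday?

Leap years in 1965–2005: 10 of them.
Feb 29 weekday advances by 5 (mod 7) from one leap year to the next four years later (or differs when a century non-leap intervenes).
Leap-day weekdays: 1968:Thu 1972:Tue 1976:Sun 1980:Fri 1984:Wed✓ 1988:Mon 1992:Sat 1996:Thu 2000:Tue 2004:Sun
Wednesday: 1984 → 1.

1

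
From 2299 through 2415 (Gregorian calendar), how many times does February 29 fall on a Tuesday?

Leap years in 2299–2415: 28 of them.
Feb 29 weekday advances by 5 (mod 7) from one leap year to the next four years later (or differs when a century non-leap intervenes).
Leap-day weekdays: 2304:Mon 2308:Sat 2312:Thu 2316:Tue✓ 2320:Sun 2324:Fri 2328:Wed 2332:Mon 2336:Sat 2340:Thu 2344:Tue✓ 2348:Sun 2352:Fri 2356:Wed 2360:Mon 2364:Sat 2368:Thu 2372:Tue✓ 2376:Sun 2380:Fri 2384:Wed 2388:Mon 2392:Sat 2396:Thu 2400:Tue✓ 2404:Sun 2408:Fri 2412:Wed
Tuesday: 2316, 2344, 2372, 2400 → 4.

4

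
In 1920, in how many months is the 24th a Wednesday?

Check the 24th of each month of 1920: Jan 24: Sat, Feb 24: Tue, Mar 24: Wed, Apr 24: Sat, May 24: Mon, Jun 24: Thu, Jul 24: Sat, Aug 24: Tue, Sep 24: Fri, Oct 24: Sun, Nov 24: Wed, Dec 24: Fri.
Wednesday occurs in March, November — 2 months.

2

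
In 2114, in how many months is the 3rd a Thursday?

Check the 3rd of each month of 2114: Jan 3: Wed, Feb 3: Sat, Mar 3: Sat, Apr 3: Tue, May 3: Thu, Jun 3: Sun, Jul 3: Tue, Aug 3: Fri, Sep 3: Mon, Oct 3: Wed, Nov 3: Sat, Dec 3: Mon.
Thursday occurs in May — 1 month.

1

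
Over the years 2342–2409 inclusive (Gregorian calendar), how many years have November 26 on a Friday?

10

Track November 26's weekday year by year (advancing +1, or +2 across a Feb 29):
  2342: Thu  2343: Fri (+1) ✓  2344: Sun (+2)  2345: Mon (+1)  2346: Tue (+1)
  2347: Wed (+1)  2348: Fri (+2) ✓  2349: Sat (+1)  2350: Sun (+1)  2351: Mon (+1)
  2352: Wed (+2)  2353: Thu (+1)  2354: Fri (+1) ✓  2355: Sat (+1)  … (40 more years) …
  2396: Tue (+2)  2397: Wed (+1)  2398: Thu (+1)  2399: Fri (+1) ✓  2400: Sun (+2)
  2401: Mon (+1)  2402: Tue (+1)  2403: Wed (+1)  2404: Fri (+2) ✓  2405: Sat (+1)
  2406: Sun (+1)  2407: Mon (+1)  2408: Wed (+2)  2409: Thu (+1)
Friday years: 2343, 2348, 2354, 2365, 2371, 2376, 2382, 2393, 2399, 2404 — 10 in total.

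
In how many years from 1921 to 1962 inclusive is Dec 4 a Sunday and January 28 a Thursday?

Check each year's weekday for Dec 4 and January 28:
  1921: Sun/Fri  1922: Mon/Sat  1923: Tue/Sun  1924: Thu/Mon  1925: Fri/Wed  1926: Sat/Thu  1927: Sun/Fri  1928: Tue/Sat  1929: Wed/Mon  1930: Thu/Tue  1931: Fri/Wed  1932: Sun/Thu ✓  1933: Mon/Sat  1934: Tue/Sun  …(14 more)…  1949: Sun/Fri  1950: Mon/Sat  1951: Tue/Sun  1952: Thu/Mon  1953: Fri/Wed  1954: Sat/Thu  1955: Sun/Fri  1956: Tue/Sat  1957: Wed/Mon  1958: Thu/Tue  1959: Fri/Wed  1960: Sun/Thu ✓  1961: Mon/Sat  1962: Tue/Sun
Both conditions hold in: 1932, 1960 — 2.

2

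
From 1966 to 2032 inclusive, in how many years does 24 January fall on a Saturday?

10

Track 24 January's weekday year by year (advancing +1, or +2 across a Feb 29):
  1966: Mon  1967: Tue (+1)  1968: Wed (+1)  1969: Fri (+2)  1970: Sat (+1) ✓
  1971: Sun (+1)  1972: Mon (+1)  1973: Wed (+2)  1974: Thu (+1)  1975: Fri (+1)
  1976: Sat (+1) ✓  1977: Mon (+2)  1978: Tue (+1)  1979: Wed (+1)  … (39 more years) …
  2019: Thu (+1)  2020: Fri (+1)  2021: Sun (+2)  2022: Mon (+1)  2023: Tue (+1)
  2024: Wed (+1)  2025: Fri (+2)  2026: Sat (+1) ✓  2027: Sun (+1)  2028: Mon (+1)
  2029: Wed (+2)  2030: Thu (+1)  2031: Fri (+1)  2032: Sat (+1) ✓
Saturday years: 1970, 1976, 1981, 1987, 1998, 2004, 2009, 2015, 2026, 2032 — 10 in total.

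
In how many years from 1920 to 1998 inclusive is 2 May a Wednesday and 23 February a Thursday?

3

Check each year's weekday for 2 May and 23 February:
  1920: Sun/Mon  1921: Mon/Wed  1922: Tue/Thu  1923: Wed/Fri  1924: Fri/Sat  1925: Sat/Mon  1926: Sun/Tue  1927: Mon/Wed  1928: Wed/Thu ✓  1929: Thu/Sat  1930: Fri/Sun  1931: Sat/Mon  1932: Mon/Tue  1933: Tue/Thu  …(51 more)…  1985: Thu/Sat  1986: Fri/Sun  1987: Sat/Mon  1988: Mon/Tue  1989: Tue/Thu  1990: Wed/Fri  1991: Thu/Sat  1992: Sat/Sun  1993: Sun/Tue  1994: Mon/Wed  1995: Tue/Thu  1996: Thu/Fri  1997: Fri/Sun  1998: Sat/Mon
Both conditions hold in: 1928, 1956, 1984 — 3.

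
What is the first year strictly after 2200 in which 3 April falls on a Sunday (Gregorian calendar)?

From one year to the next, a fixed date's weekday advances by 1, or by 2 when a Feb 29 lies between the two dates.
2200: April 3 is Thursday.
2201: Friday (+1)
2202: Saturday (+1)
2203: Sunday (+1)
3 April falls on a Sunday in 2203.

2203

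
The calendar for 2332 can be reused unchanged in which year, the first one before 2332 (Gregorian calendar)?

2304

Two years share a calendar iff Jan 1 falls on the same weekday and both are leap or both are common. 2332: Jan 1 is Friday, leap year.
2331: Jan 1 Thursday, common
2330: Jan 1 Wednesday, common
2329: Jan 1 Tuesday, common
2328: Jan 1 Sunday, leap
2327: Jan 1 Saturday, common
2326: Jan 1 Friday, common
2325: Jan 1 Thursday, common
2324: Jan 1 Tuesday, leap
2323: Jan 1 Monday, common
2322: Jan 1 Sunday, common
2321: Jan 1 Saturday, common
2320: Jan 1 Thursday, leap
2319: Jan 1 Wednesday, common
2318: Jan 1 Tuesday, common
2317: Jan 1 Monday, common
2316: Jan 1 Saturday, leap
2315: Jan 1 Friday, common
2314: Jan 1 Thursday, common
2313: Jan 1 Wednesday, common
2312: Jan 1 Monday, leap
2311: Jan 1 Sunday, common
2310: Jan 1 Saturday, common
2309: Jan 1 Friday, common
2308: Jan 1 Wednesday, leap
2307: Jan 1 Tuesday, common
2306: Jan 1 Monday, common
2305: Jan 1 Sunday, common
2304: Jan 1 Friday, leap
2304 matches on both conditions.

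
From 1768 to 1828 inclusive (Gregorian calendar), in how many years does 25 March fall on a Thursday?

Track 25 March's weekday year by year (advancing +1, or +2 across a Feb 29):
  1768: Fri  1769: Sat (+1)  1770: Sun (+1)  1771: Mon (+1)  1772: Wed (+2)
  1773: Thu (+1) ✓  1774: Fri (+1)  1775: Sat (+1)  1776: Mon (+2)  1777: Tue (+1)
  1778: Wed (+1)  1779: Thu (+1) ✓  1780: Sat (+2)  1781: Sun (+1)  … (33 more years) …
  1815: Sat (+1)  1816: Mon (+2)  1817: Tue (+1)  1818: Wed (+1)  1819: Thu (+1) ✓
  1820: Sat (+2)  1821: Sun (+1)  1822: Mon (+1)  1823: Tue (+1)  1824: Thu (+2) ✓
  1825: Fri (+1)  1826: Sat (+1)  1827: Sun (+1)  1828: Tue (+2)
Thursday years: 1773, 1779, 1784, 1790, 1802, 1813, 1819, 1824 — 8 in total.

8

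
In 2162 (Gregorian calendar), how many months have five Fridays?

5

A month of length L has five Fridays iff its first Friday is on day ≤ L−28 (so day 1–3 in a 31-day month, 1–2 in a 30-day month, day 1 in a leap February).
Checking each month of 2162: Jan starts Fri (31d) ✓; Feb starts Mon (28d); Mar starts Mon (31d); Apr starts Thu (30d) ✓; May starts Sat (31d); Jun starts Tue (30d); Jul starts Thu (31d) ✓; Aug starts Sun (31d); Sep starts Wed (30d); Oct starts Fri (31d) ✓; Nov starts Mon (30d); Dec starts Wed (31d) ✓.
Five-Friday months: January, April, July, October, December → 5.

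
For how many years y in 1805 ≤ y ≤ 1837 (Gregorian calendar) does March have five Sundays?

March has 31 days; it has five Sundays when Sunday falls among the first (month-length − 28) days — i.e. when March 1 is one of Sunday/Saturday/Friday.
March 1 by year: 1805:Fri✓ 1806:Sat✓ 1807:Sun✓ 1808:Tue 1809:Wed 1810:Thu 1811:Fri✓ 1812:Sun✓ 1813:Mon 1814:Tue 1815:Wed 1816:Fri✓ 1817:Sat✓ 1818:Sun✓ 1819:Mon …(3 more)… 1823:Sat✓ 1824:Mon 1825:Tue 1826:Wed 1827:Thu 1828:Sat✓ 1829:Sun✓ 1830:Mon 1831:Tue 1832:Thu 1833:Fri✓ 1834:Sat✓ 1835:Sun✓ 1836:Tue 1837:Wed
Years with five Sundays: 1805, 1806, 1807, 1811, 1812, 1816, 1817, 1818, 1822, 1823, 1828, 1829, 1833, 1834, 1835 → 15.

15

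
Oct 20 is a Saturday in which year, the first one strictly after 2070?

From one year to the next, a fixed date's weekday advances by 1, or by 2 when a Feb 29 lies between the two dates.
2070: October 20 is Monday.
2071: Tuesday (+1)
2072: Thursday (+2)
2073: Friday (+1)
2074: Saturday (+1)
Oct 20 falls on a Saturday in 2074.

2074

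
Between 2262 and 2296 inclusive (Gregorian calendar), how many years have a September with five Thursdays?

September has 30 days; it has five Thursdays when Thursday falls among the first (month-length − 28) days — i.e. when September 1 is one of Thursday/Wednesday.
September 1 by year: 2262:Mon 2263:Tue 2264:Thu✓ 2265:Fri 2266:Sat 2267:Sun 2268:Tue 2269:Wed✓ 2270:Thu✓ 2271:Fri 2272:Sun 2273:Mon 2274:Tue 2275:Wed✓ 2276:Fri …(5 more)… 2282:Fri 2283:Sat 2284:Mon 2285:Tue 2286:Wed✓ 2287:Thu✓ 2288:Sat 2289:Sun 2290:Mon 2291:Tue 2292:Thu✓ 2293:Fri 2294:Sat 2295:Sun 2296:Tue
Years with five Thursdays: 2264, 2269, 2270, 2275, 2280, 2281, 2286, 2287, 2292 → 9.

9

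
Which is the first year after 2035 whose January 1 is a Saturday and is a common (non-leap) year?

Jan 1 advances by 2 weekdays after a leap year and by 1 after a common year.
2035: Jan 1 is Monday.
2036: Tuesday (leap)
2037: Thursday
2038: Friday
2039: Saturday
2039 begins on a Saturday and is a common year.

2039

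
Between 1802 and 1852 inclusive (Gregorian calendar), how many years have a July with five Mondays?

22

July has 31 days; it has five Mondays when Monday falls among the first (month-length − 28) days — i.e. when July 1 is one of Monday/Sunday/Saturday.
July 1 by year: 1802:Thu 1803:Fri 1804:Sun✓ 1805:Mon✓ 1806:Tue 1807:Wed 1808:Fri 1809:Sat✓ 1810:Sun✓ 1811:Mon✓ 1812:Wed 1813:Thu 1814:Fri 1815:Sat✓ 1816:Mon✓ …(21 more)… 1838:Sun✓ 1839:Mon✓ 1840:Wed 1841:Thu 1842:Fri 1843:Sat✓ 1844:Mon✓ 1845:Tue 1846:Wed 1847:Thu 1848:Sat✓ 1849:Sun✓ 1850:Mon✓ 1851:Tue 1852:Thu
Years with five Mondays: 1804, 1805, 1809, 1810, 1811, 1815, 1816, 1820, 1821, 1822, 1826, 1827, 1832, 1833, 1837, 1838, 1839, 1843, 1844, 1848, 1849, 1850 → 22.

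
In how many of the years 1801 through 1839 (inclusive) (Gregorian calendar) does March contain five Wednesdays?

March has 31 days; it has five Wednesdays when Wednesday falls among the first (month-length − 28) days — i.e. when March 1 is one of Wednesday/Tuesday/Monday.
March 1 by year: 1801:Sun 1802:Mon✓ 1803:Tue✓ 1804:Thu 1805:Fri 1806:Sat 1807:Sun 1808:Tue✓ 1809:Wed✓ 1810:Thu 1811:Fri 1812:Sun 1813:Mon✓ 1814:Tue✓ 1815:Wed✓ …(9 more)… 1825:Tue✓ 1826:Wed✓ 1827:Thu 1828:Sat 1829:Sun 1830:Mon✓ 1831:Tue✓ 1832:Thu 1833:Fri 1834:Sat 1835:Sun 1836:Tue✓ 1837:Wed✓ 1838:Thu 1839:Fri
Years with five Wednesdays: 1802, 1803, 1808, 1809, 1813, 1814, 1815, 1819, 1820, 1824, 1825, 1826, 1830, 1831, 1836, 1837 → 16.

16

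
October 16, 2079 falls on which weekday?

Monday

January 1, 2079 is a Sunday.
October 16 is day 289 of the year, i.e. 288 days after Jan 1.
288 mod 7 = 1, so advance 1 weekday from Sunday: Monday.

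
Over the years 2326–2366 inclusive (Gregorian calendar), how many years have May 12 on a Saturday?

Track May 12's weekday year by year (advancing +1, or +2 across a Feb 29):
  2326: Wed  2327: Thu (+1)  2328: Sat (+2) ✓  2329: Sun (+1)  2330: Mon (+1)
  2331: Tue (+1)  2332: Thu (+2)  2333: Fri (+1)  2334: Sat (+1) ✓  2335: Sun (+1)
  2336: Tue (+2)  2337: Wed (+1)  2338: Thu (+1)  2339: Fri (+1)  … (13 more years) …
  2353: Tue (+1)  2354: Wed (+1)  2355: Thu (+1)  2356: Sat (+2) ✓  2357: Sun (+1)
  2358: Mon (+1)  2359: Tue (+1)  2360: Thu (+2)  2361: Fri (+1)  2362: Sat (+1) ✓
  2363: Sun (+1)  2364: Tue (+2)  2365: Wed (+1)  2366: Thu (+1)
Saturday years: 2328, 2334, 2345, 2351, 2356, 2362 — 6 in total.

6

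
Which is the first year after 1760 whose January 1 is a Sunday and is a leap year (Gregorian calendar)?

Jan 1 advances by 2 weekdays after a leap year and by 1 after a common year.
1760: Jan 1 is Tuesday (leap).
1761: Thursday
1762: Friday
1763: Saturday
1764: Sunday (leap)
1764 begins on a Sunday and is a leap year.

1764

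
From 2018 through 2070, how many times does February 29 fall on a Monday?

1

Leap years in 2018–2070: 13 of them.
Feb 29 weekday advances by 5 (mod 7) from one leap year to the next four years later (or differs when a century non-leap intervenes).
Leap-day weekdays: 2020:Sat 2024:Thu 2028:Tue 2032:Sun 2036:Fri 2040:Wed 2044:Mon✓ 2048:Sat 2052:Thu 2056:Tue 2060:Sun 2064:Fri 2068:Wed
Monday: 2044 → 1.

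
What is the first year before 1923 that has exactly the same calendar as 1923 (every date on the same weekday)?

1917

Two years share a calendar iff Jan 1 falls on the same weekday and both are leap or both are common. 1923: Jan 1 is Monday, common year.
1922: Jan 1 Sunday, common
1921: Jan 1 Saturday, common
1920: Jan 1 Thursday, leap
1919: Jan 1 Wednesday, common
1918: Jan 1 Tuesday, common
1917: Jan 1 Monday, common
1917 matches on both conditions.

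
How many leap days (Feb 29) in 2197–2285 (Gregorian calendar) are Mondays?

3

Leap years in 2197–2285: 21 of them.
Feb 29 weekday advances by 5 (mod 7) from one leap year to the next four years later (or differs when a century non-leap intervenes).
Leap-day weekdays: 2204:Wed 2208:Mon✓ 2212:Sat 2216:Thu 2220:Tue 2224:Sun 2228:Fri 2232:Wed 2236:Mon✓ 2240:Sat 2244:Thu 2248:Tue 2252:Sun 2256:Fri 2260:Wed 2264:Mon✓ 2268:Sat 2272:Thu 2276:Tue 2280:Sun 2284:Fri
Monday: 2208, 2236, 2264 → 3.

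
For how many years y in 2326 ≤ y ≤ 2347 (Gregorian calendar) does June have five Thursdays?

June has 30 days; it has five Thursdays when Thursday falls among the first (month-length − 28) days — i.e. when June 1 is one of Thursday/Wednesday.
June 1 by year: 2326:Tue 2327:Wed✓ 2328:Fri 2329:Sat 2330:Sun 2331:Mon 2332:Wed✓ 2333:Thu✓ 2334:Fri 2335:Sat 2336:Mon 2337:Tue 2338:Wed✓ 2339:Thu✓ 2340:Sat 2341:Sun 2342:Mon 2343:Tue 2344:Thu✓ 2345:Fri 2346:Sat 2347:Sun
Years with five Thursdays: 2327, 2332, 2333, 2338, 2339, 2344 → 6.

6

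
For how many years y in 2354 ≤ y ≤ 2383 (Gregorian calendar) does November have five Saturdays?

8

November has 30 days; it has five Saturdays when Saturday falls among the first (month-length − 28) days — i.e. when November 1 is one of Saturday/Friday.
November 1 by year: 2354:Mon 2355:Tue 2356:Thu 2357:Fri✓ 2358:Sat✓ 2359:Sun 2360:Tue 2361:Wed 2362:Thu 2363:Fri✓ 2364:Sun 2365:Mon 2366:Tue 2367:Wed 2368:Fri✓ 2369:Sat✓ 2370:Sun 2371:Mon 2372:Wed 2373:Thu 2374:Fri✓ 2375:Sat✓ 2376:Mon 2377:Tue 2378:Wed 2379:Thu 2380:Sat✓ 2381:Sun 2382:Mon 2383:Tue
Years with five Saturdays: 2357, 2358, 2363, 2368, 2369, 2374, 2375, 2380 → 8.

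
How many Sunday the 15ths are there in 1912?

2

Check the 15th of each month of 1912: Jan 15: Mon, Feb 15: Thu, Mar 15: Fri, Apr 15: Mon, May 15: Wed, Jun 15: Sat, Jul 15: Mon, Aug 15: Thu, Sep 15: Sun, Oct 15: Tue, Nov 15: Fri, Dec 15: Sun.
Sunday occurs in September, December — 2 months.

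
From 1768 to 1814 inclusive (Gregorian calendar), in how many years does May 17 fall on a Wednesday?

Track May 17's weekday year by year (advancing +1, or +2 across a Feb 29):
  1768: Tue  1769: Wed (+1) ✓  1770: Thu (+1)  1771: Fri (+1)  1772: Sun (+2)
  1773: Mon (+1)  1774: Tue (+1)  1775: Wed (+1) ✓  1776: Fri (+2)  1777: Sat (+1)
  1778: Sun (+1)  1779: Mon (+1)  1780: Wed (+2) ✓  1781: Thu (+1)  … (19 more years) …
  1801: Sun (+1)  1802: Mon (+1)  1803: Tue (+1)  1804: Thu (+2)  1805: Fri (+1)
  1806: Sat (+1)  1807: Sun (+1)  1808: Tue (+2)  1809: Wed (+1) ✓  1810: Thu (+1)
  1811: Fri (+1)  1812: Sun (+2)  1813: Mon (+1)  1814: Tue (+1)
Wednesday years: 1769, 1775, 1780, 1786, 1797, 1809 — 6 in total.

6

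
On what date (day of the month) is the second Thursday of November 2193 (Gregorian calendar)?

November 1, 2193 is a Friday, so the first Thursday is the 7th.
The second Thursday is 7 + 7 = 14.

14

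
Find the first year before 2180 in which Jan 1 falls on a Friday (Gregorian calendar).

2179

Jan 1 advances by 2 weekdays after a leap year and by 1 after a common year.
2180: Jan 1 is Saturday (leap).
2179: Friday
2179 begins on a Friday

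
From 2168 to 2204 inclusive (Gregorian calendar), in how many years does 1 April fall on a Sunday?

6

Track 1 April's weekday year by year (advancing +1, or +2 across a Feb 29):
  2168: Fri  2169: Sat (+1)  2170: Sun (+1) ✓  2171: Mon (+1)  2172: Wed (+2)
  2173: Thu (+1)  2174: Fri (+1)  2175: Sat (+1)  2176: Mon (+2)  2177: Tue (+1)
  2178: Wed (+1)  2179: Thu (+1)  2180: Sat (+2)  2181: Sun (+1) ✓  … (9 more years) …
  2191: Fri (+1)  2192: Sun (+2) ✓  2193: Mon (+1)  2194: Tue (+1)  2195: Wed (+1)
  2196: Fri (+2)  2197: Sat (+1)  2198: Sun (+1) ✓  2199: Mon (+1)  2200: Tue (+1)
  2201: Wed (+1)  2202: Thu (+1)  2203: Fri (+1)  2204: Sun (+2) ✓
Sunday years: 2170, 2181, 2187, 2192, 2198, 2204 — 6 in total.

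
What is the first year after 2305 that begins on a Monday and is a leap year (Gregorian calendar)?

Jan 1 advances by 2 weekdays after a leap year and by 1 after a common year.
2305: Jan 1 is Sunday.
2306: Monday
2307: Tuesday
2308: Wednesday (leap)
2309: Friday
2310: Saturday
2311: Sunday
2312: Monday (leap)
2312 begins on a Monday and is a leap year.

2312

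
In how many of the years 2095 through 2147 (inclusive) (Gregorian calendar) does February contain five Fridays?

February has 28 days (29 in leap years); it has five Fridays when Friday falls among the first (month-length − 28) days — i.e. when February 1 is Friday in a leap year (never in a common year).
February 1 by year: 2095:Tue 2096:Wed 2097:Fri 2098:Sat 2099:Sun 2100:Mon 2101:Tue 2102:Wed 2103:Thu 2104:Fri✓ 2105:Sun 2106:Mon 2107:Tue 2108:Wed 2109:Fri …(23 more)… 2133:Sun 2134:Mon 2135:Tue 2136:Wed 2137:Fri 2138:Sat 2139:Sun 2140:Mon 2141:Wed 2142:Thu 2143:Fri 2144:Sat 2145:Mon 2146:Tue 2147:Wed
Years with five Fridays: 2104, 2132 → 2.

2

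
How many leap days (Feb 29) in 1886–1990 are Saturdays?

Leap years in 1886–1990: 25 of them.
Feb 29 weekday advances by 5 (mod 7) from one leap year to the next four years later (or differs when a century non-leap intervenes).
Leap-day weekdays: 1888:Wed 1892:Mon 1896:Sat✓ 1904:Mon 1908:Sat✓ 1912:Thu 1916:Tue 1920:Sun 1924:Fri 1928:Wed 1932:Mon 1936:Sat✓ 1940:Thu 1944:Tue 1948:Sun 1952:Fri 1956:Wed 1960:Mon 1964:Sat✓ 1968:Thu 1972:Tue 1976:Sun 1980:Fri 1984:Wed 1988:Mon
Saturday: 1896, 1908, 1936, 1964 → 4.

4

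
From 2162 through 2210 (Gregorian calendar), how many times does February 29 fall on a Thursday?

1

Leap years in 2162–2210: 11 of them.
Feb 29 weekday advances by 5 (mod 7) from one leap year to the next four years later (or differs when a century non-leap intervenes).
Leap-day weekdays: 2164:Wed 2168:Mon 2172:Sat 2176:Thu✓ 2180:Tue 2184:Sun 2188:Fri 2192:Wed 2196:Mon 2204:Wed 2208:Mon
Thursday: 2176 → 1.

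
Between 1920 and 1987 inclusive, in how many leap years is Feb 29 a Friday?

Leap years in 1920–1987: 17 of them.
Feb 29 weekday advances by 5 (mod 7) from one leap year to the next four years later (or differs when a century non-leap intervenes).
Leap-day weekdays: 1920:Sun 1924:Fri✓ 1928:Wed 1932:Mon 1936:Sat 1940:Thu 1944:Tue 1948:Sun 1952:Fri✓ 1956:Wed 1960:Mon 1964:Sat 1968:Thu 1972:Tue 1976:Sun 1980:Fri✓ 1984:Wed
Friday: 1924, 1952, 1980 → 3.

3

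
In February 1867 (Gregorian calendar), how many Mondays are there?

4

February 1867 has 28 days and begins on Friday.
The first Monday is February 4.
Mondays fall on 4, 11, 18, 25 — that's 4.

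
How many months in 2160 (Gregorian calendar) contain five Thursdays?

A month of length L has five Thursdays iff its first Thursday is on day ≤ L−28 (so day 1–3 in a 31-day month, 1–2 in a 30-day month, day 1 in a leap February).
Checking each month of 2160: Jan starts Tue (31d) ✓; Feb starts Fri (29d); Mar starts Sat (31d); Apr starts Tue (30d); May starts Thu (31d) ✓; Jun starts Sun (30d); Jul starts Tue (31d) ✓; Aug starts Fri (31d); Sep starts Mon (30d); Oct starts Wed (31d) ✓; Nov starts Sat (30d); Dec starts Mon (31d).
Five-Thursday months: January, May, July, October → 4.

4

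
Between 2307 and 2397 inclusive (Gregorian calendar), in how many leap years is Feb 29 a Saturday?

Leap years in 2307–2397: 23 of them.
Feb 29 weekday advances by 5 (mod 7) from one leap year to the next four years later (or differs when a century non-leap intervenes).
Leap-day weekdays: 2308:Sat✓ 2312:Thu 2316:Tue 2320:Sun 2324:Fri 2328:Wed 2332:Mon 2336:Sat✓ 2340:Thu 2344:Tue 2348:Sun 2352:Fri 2356:Wed 2360:Mon 2364:Sat✓ 2368:Thu 2372:Tue 2376:Sun 2380:Fri 2384:Wed 2388:Mon 2392:Sat✓ 2396:Thu
Saturday: 2308, 2336, 2364, 2392 → 4.

4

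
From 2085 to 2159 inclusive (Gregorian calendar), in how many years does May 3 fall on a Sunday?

Track May 3's weekday year by year (advancing +1, or +2 across a Feb 29):
  2085: Thu  2086: Fri (+1)  2087: Sat (+1)  2088: Mon (+2)  2089: Tue (+1)
  2090: Wed (+1)  2091: Thu (+1)  2092: Sat (+2)  2093: Sun (+1) ✓  2094: Mon (+1)
  2095: Tue (+1)  2096: Thu (+2)  2097: Fri (+1)  2098: Sat (+1)  … (47 more years) …
  2146: Tue (+1)  2147: Wed (+1)  2148: Fri (+2)  2149: Sat (+1)  2150: Sun (+1) ✓
  2151: Mon (+1)  2152: Wed (+2)  2153: Thu (+1)  2154: Fri (+1)  2155: Sat (+1)
  2156: Mon (+2)  2157: Tue (+1)  2158: Wed (+1)  2159: Thu (+1)
Sunday years: 2093, 2099, 2105, 2111, 2116, 2122, 2133, 2139, 2144, 2150 — 10 in total.

10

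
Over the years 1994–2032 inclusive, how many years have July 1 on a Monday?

6

Track July 1's weekday year by year (advancing +1, or +2 across a Feb 29):
  1994: Fri  1995: Sat (+1)  1996: Mon (+2) ✓  1997: Tue (+1)  1998: Wed (+1)
  1999: Thu (+1)  2000: Sat (+2)  2001: Sun (+1)  2002: Mon (+1) ✓  2003: Tue (+1)
  2004: Thu (+2)  2005: Fri (+1)  2006: Sat (+1)  2007: Sun (+1)  … (11 more years) …
  2019: Mon (+1) ✓  2020: Wed (+2)  2021: Thu (+1)  2022: Fri (+1)  2023: Sat (+1)
  2024: Mon (+2) ✓  2025: Tue (+1)  2026: Wed (+1)  2027: Thu (+1)  2028: Sat (+2)
  2029: Sun (+1)  2030: Mon (+1) ✓  2031: Tue (+1)  2032: Thu (+2)
Monday years: 1996, 2002, 2013, 2019, 2024, 2030 — 6 in total.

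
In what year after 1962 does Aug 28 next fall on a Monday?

1967

From one year to the next, a fixed date's weekday advances by 1, or by 2 when a Feb 29 lies between the two dates.
1962: August 28 is Tuesday.
1963: Wednesday (+1)
1964: Friday (+2)
1965: Saturday (+1)
1966: Sunday (+1)
1967: Monday (+1)
Aug 28 falls on a Monday in 1967.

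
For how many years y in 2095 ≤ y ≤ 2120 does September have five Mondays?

September has 30 days; it has five Mondays when Monday falls among the first (month-length − 28) days — i.e. when September 1 is one of Monday/Sunday.
September 1 by year: 2095:Thu 2096:Sat 2097:Sun✓ 2098:Mon✓ 2099:Tue 2100:Wed 2101:Thu 2102:Fri 2103:Sat 2104:Mon✓ 2105:Tue 2106:Wed 2107:Thu 2108:Sat 2109:Sun✓ 2110:Mon✓ 2111:Tue 2112:Thu 2113:Fri 2114:Sat 2115:Sun✓ 2116:Tue 2117:Wed 2118:Thu 2119:Fri 2120:Sun✓
Years with five Mondays: 2097, 2098, 2104, 2109, 2110, 2115, 2120 → 7.

7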